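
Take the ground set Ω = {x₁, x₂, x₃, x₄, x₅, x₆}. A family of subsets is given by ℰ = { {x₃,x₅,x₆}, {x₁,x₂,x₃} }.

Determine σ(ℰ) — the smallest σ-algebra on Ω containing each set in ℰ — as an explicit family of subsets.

Answer: σ(ℰ) = { {}, {x₃}, {x₄}, {x₁,x₂}, {x₃,x₄}, {x₅,x₆}, {x₁,x₂,x₃}, {x₁,x₂,x₄}, {x₃,x₅,x₆}, {x₄,x₅,x₆}, {x₁,x₂,x₃,x₄}, {x₁,x₂,x₅,x₆}, {x₃,x₄,x₅,x₆}, {x₁,x₂,x₃,x₅,x₆}, {x₁,x₂,x₄,x₅,x₆}, Ω }

Working:
Seed the family with ℰ together with ∅ and Ω: { {}, {x₁,x₂,x₃}, {x₃,x₅,x₆}, Ω }.
Step 1. New:
  {x₁,x₂,x₄}  = Ω∖{x₃,x₅,x₆}
  {x₄,x₅,x₆}  = Ω∖{x₁,x₂,x₃}
  {x₁,x₂,x₃,x₅,x₆}  = {x₁,x₂,x₃} ∪ {x₃,x₅,x₆}
  (now 7)
Step 2 (4 new):
  {x₄}  = Ω∖{x₁,x₂,x₃,x₅,x₆}
  {x₁,x₂,x₃,x₄}  = {x₁,x₂,x₃} ∪ {x₁,x₂,x₄}
  {x₃,x₄,x₅,x₆}  = {x₃,x₅,x₆} ∪ {x₄,x₅,x₆}
  {x₁,x₂,x₄,x₅,x₆}  = {x₄,x₅,x₆} ∪ {x₁,x₂,x₄}
  (now 11)
Step 3 adds 3:
  {x₃}  = Ω∖{x₁,x₂,x₄,x₅,x₆}
  {x₁,x₂}  = Ω∖{x₃,x₄,x₅,x₆}
  {x₅,x₆}  = Ω∖{x₁,x₂,x₃,x₄}
  (now 14)
Step 4 adds 2:
  {x₃,x₄}  = {x₃} ∪ {x₄}
  {x₁,x₂,x₅,x₆}  = {x₅,x₆} ∪ {x₁,x₂}
  (now 16)
Step 5: closed — nothing new.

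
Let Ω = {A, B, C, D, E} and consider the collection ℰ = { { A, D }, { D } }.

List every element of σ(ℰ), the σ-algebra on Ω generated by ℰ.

Answer: σ(ℰ) = { ∅, { A }, { D }, { A, D }, { B, C, E }, { A, B, C, E }, { B, C, D, E }, Ω }

Working:
Take S₀ = ℰ ∪ {∅, Ω} = { ∅, { D }, { A, D }, Ω }.
Iteration 1: 2 new —
  { B, C, E }  = { A, D }ᶜ
  { A, B, C, E }  = { D }ᶜ
  |family| = 6
Iteration 2 adds 1:
  { B, C, D, E }  = { B, C, E } ∪ { D }
  |family| = 7
Iteration 3 adds 1:
  { A }  = { B, C, D, E }ᶜ
  |family| = 8
Iteration 4: no new sets; the family is a σ-algebra.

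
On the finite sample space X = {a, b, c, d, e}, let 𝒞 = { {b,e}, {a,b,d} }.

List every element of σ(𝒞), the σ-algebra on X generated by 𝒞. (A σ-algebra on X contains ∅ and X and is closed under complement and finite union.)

Answer: σ(𝒞) = { {}, {b}, {c}, {e}, {a,d}, {b,c}, {b,e}, {c,e}, {a,b,d}, {a,c,d}, {a,d,e}, {b,c,e}, {a,b,c,d}, {a,b,d,e}, {a,c,d,e}, X }

Trace:
Seed the family with 𝒞 together with ∅ and X: { {}, {b,e}, {a,b,d}, X }.
Round 1: +3 →
  {c,e}  = ᶜ of {a,b,d}
  {a,c,d}  = ᶜ of {b,e}
  {a,b,d,e}  = {b,e} ∪ {a,b,d}
  (now 7)
Round 2: 4 new —
  {c}  = ᶜ of {a,b,d,e}
  {b,c,e}  = {b,e} ∪ {c,e}
  {a,b,c,d}  = {a,c,d} ∪ {a,b,d}
  {a,c,d,e}  = {a,c,d} ∪ {c,e}
  (now 11)
Round 3 adds 3:
  {b}  = ᶜ of {a,c,d,e}
  {e}  = ᶜ of {a,b,c,d}
  {a,d}  = ᶜ of {b,c,e}
  (now 14)
Round 4: +2 →
  {b,c}  = {c} ∪ {b}
  {a,d,e}  = {a,d} ∪ {e}
  (now 16)
Round 5: already closed under ᶜ and ∪.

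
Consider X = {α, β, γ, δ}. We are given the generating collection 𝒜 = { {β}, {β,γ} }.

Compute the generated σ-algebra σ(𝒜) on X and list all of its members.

Begin from { {}, {β}, {β,γ}, X } (that is, 𝒜 plus ∅ and X).
Iteration 1 (2 new):
  {α,δ}  = complement {β,γ}
  {α,γ,δ}  = complement {β}
  |family| = 6
Iteration 2 (1 new):
  {α,β,δ}  = {α,δ} ∪ {β}
  |family| = 7
Iteration 3: +1 →
  {γ}  = complement {α,β,δ}
  |family| = 8
Iteration 4: already closed under ᶜ and ∪.

σ(𝒜) = { {}, {β}, {γ}, {α,δ}, {β,γ}, {α,β,δ}, {α,γ,δ}, X }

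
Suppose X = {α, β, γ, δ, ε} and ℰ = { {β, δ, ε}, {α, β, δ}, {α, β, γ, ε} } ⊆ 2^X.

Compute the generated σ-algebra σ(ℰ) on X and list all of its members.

σ(ℰ) (32 sets): { {}, {α}, {β}, {γ}, {δ}, {ε}, {α, β}, {α, γ}, {α, δ}, {α, ε}, {β, γ}, {β, δ}, {β, ε}, {γ, δ}, {γ, ε}, {δ, ε}, {α, β, γ}, {α, β, δ}, {α, β, ε}, {α, γ, δ}, {α, γ, ε}, {α, δ, ε}, {β, γ, δ}, {β, γ, ε}, {β, δ, ε}, {γ, δ, ε}, {α, β, γ, δ}, {α, β, γ, ε}, {α, β, δ, ε}, {α, γ, δ, ε}, {β, γ, δ, ε}, X }

Derivation:
Take S₀ = ℰ ∪ {∅, X} = { {}, {α, β, δ}, {β, δ, ε}, {α, β, γ, ε}, X }.
Iteration 1 (4 new):
  {δ}  = X∖{α, β, γ, ε}
  {α, γ}  = X∖{β, δ, ε}
  {γ, ε}  = X∖{α, β, δ}
  {α, β, δ, ε}  = {α, β, δ} ∪ {β, δ, ε}
  — 9 sets.
Iteration 2 (6 new):
  {γ}  = X∖{α, β, δ, ε}
  {α, γ, δ}  = {α, γ} ∪ {δ}
  {α, γ, ε}  = {α, γ} ∪ {γ, ε}
  {γ, δ, ε}  = {δ} ∪ {γ, ε}
  {α, β, γ, δ}  = {α, β, δ} ∪ {α, γ}
  {β, γ, δ, ε}  = {γ, ε} ∪ {β, δ, ε}
  — 15 sets.
Iteration 3: +7 →
  {α}  = X∖{β, γ, δ, ε}
  {ε}  = X∖{α, β, γ, δ}
  {α, β}  = X∖{γ, δ, ε}
  {β, δ}  = X∖{α, γ, ε}
  {β, ε}  = X∖{α, γ, δ}
  {γ, δ}  = {γ} ∪ {δ}
  {α, γ, δ, ε}  = {γ, δ, ε} ∪ {α, γ, δ}
  — 22 sets.
Iteration 4: +8 →
  {β}  = X∖{α, γ, δ, ε}
  {α, δ}  = {δ} ∪ {α}
  {α, ε}  = {ε} ∪ {α}
  {δ, ε}  = {ε} ∪ {δ}
  {α, β, γ}  = {α, γ} ∪ {α, β}
  {α, β, ε}  = X∖{γ, δ}
  {β, γ, δ}  = {γ, δ} ∪ {β, δ}
  {β, γ, ε}  = {β, ε} ∪ {γ, ε}
  — 30 sets.
Iteration 5: 2 new —
  {β, γ}  = {β} ∪ {γ}
  {α, δ, ε}  = {ε} ∪ {α, δ}
  — 32 sets.
After Iteration 6 the family is unchanged; done.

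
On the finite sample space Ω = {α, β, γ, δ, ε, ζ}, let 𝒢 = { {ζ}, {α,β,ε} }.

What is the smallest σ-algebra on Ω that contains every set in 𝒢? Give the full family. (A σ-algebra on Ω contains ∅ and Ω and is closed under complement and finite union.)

Initial family (4 sets): { {}, {ζ}, {α,β,ε}, Ω }.
Iteration 1: 3 new —
  {γ,δ,ζ}  = Ω∖{α,β,ε}
  {α,β,ε,ζ}  = {α,β,ε} ∪ {ζ}
  {α,β,γ,δ,ε}  = Ω∖{ζ}
  [7 total]
Iteration 2: +1 →
  {γ,δ}  = Ω∖{α,β,ε,ζ}
  [8 total]
Iteration 3: stable.

σ(𝒢) = { {}, {ζ}, {γ,δ}, {α,β,ε}, {γ,δ,ζ}, {α,β,ε,ζ}, {α,β,γ,δ,ε}, Ω }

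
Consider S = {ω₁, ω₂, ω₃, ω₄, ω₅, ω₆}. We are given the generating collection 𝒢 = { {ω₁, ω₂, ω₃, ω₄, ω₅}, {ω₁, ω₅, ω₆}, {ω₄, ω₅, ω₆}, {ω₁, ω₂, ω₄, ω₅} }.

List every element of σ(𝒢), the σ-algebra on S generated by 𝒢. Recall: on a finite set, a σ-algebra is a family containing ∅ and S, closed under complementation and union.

σ(𝒢) (64 sets): { {}, {ω₁}, {ω₂}, {ω₃}, {ω₄}, {ω₅}, {ω₆}, {ω₁, ω₂}, {ω₁, ω₃}, {ω₁, ω₄}, {ω₁, ω₅}, {ω₁, ω₆}, {ω₂, ω₃}, {ω₂, ω₄}, {ω₂, ω₅}, {ω₂, ω₆}, {ω₃, ω₄}, {ω₃, ω₅}, {ω₃, ω₆}, {ω₄, ω₅}, {ω₄, ω₆}, {ω₅, ω₆}, {ω₁, ω₂, ω₃}, {ω₁, ω₂, ω₄}, {ω₁, ω₂, ω₅}, {ω₁, ω₂, ω₆}, {ω₁, ω₃, ω₄}, {ω₁, ω₃, ω₅}, {ω₁, ω₃, ω₆}, {ω₁, ω₄, ω₅}, {ω₁, ω₄, ω₆}, {ω₁, ω₅, ω₆}, {ω₂, ω₃, ω₄}, {ω₂, ω₃, ω₅}, {ω₂, ω₃, ω₆}, {ω₂, ω₄, ω₅}, {ω₂, ω₄, ω₆}, {ω₂, ω₅, ω₆}, {ω₃, ω₄, ω₅}, {ω₃, ω₄, ω₆}, {ω₃, ω₅, ω₆}, {ω₄, ω₅, ω₆}, {ω₁, ω₂, ω₃, ω₄}, {ω₁, ω₂, ω₃, ω₅}, {ω₁, ω₂, ω₃, ω₆}, {ω₁, ω₂, ω₄, ω₅}, {ω₁, ω₂, ω₄, ω₆}, {ω₁, ω₂, ω₅, ω₆}, {ω₁, ω₃, ω₄, ω₅}, {ω₁, ω₃, ω₄, ω₆}, {ω₁, ω₃, ω₅, ω₆}, {ω₁, ω₄, ω₅, ω₆}, {ω₂, ω₃, ω₄, ω₅}, {ω₂, ω₃, ω₄, ω₆}, {ω₂, ω₃, ω₅, ω₆}, {ω₂, ω₄, ω₅, ω₆}, {ω₃, ω₄, ω₅, ω₆}, {ω₁, ω₂, ω₃, ω₄, ω₅}, {ω₁, ω₂, ω₃, ω₄, ω₆}, {ω₁, ω₂, ω₃, ω₅, ω₆}, {ω₁, ω₂, ω₄, ω₅, ω₆}, {ω₁, ω₃, ω₄, ω₅, ω₆}, {ω₂, ω₃, ω₄, ω₅, ω₆}, S }

Check:
Initial family (6 sets): { {}, {ω₁, ω₅, ω₆}, {ω₄, ω₅, ω₆}, {ω₁, ω₂, ω₄, ω₅}, {ω₁, ω₂, ω₃, ω₄, ω₅}, S }.
Iteration 1. New:
  {ω₆}  = S∖{ω₁, ω₂, ω₃, ω₄, ω₅}
  {ω₃, ω₆}  = S∖{ω₁, ω₂, ω₄, ω₅}
  {ω₁, ω₂, ω₃}  = S∖{ω₄, ω₅, ω₆}
  {ω₂, ω₃, ω₄}  = S∖{ω₁, ω₅, ω₆}
  {ω₁, ω₄, ω₅, ω₆}  = {ω₁, ω₅, ω₆} ∪ {ω₄, ω₅, ω₆}
  {ω₁, ω₂, ω₄, ω₅, ω₆}  = {ω₁, ω₅, ω₆} ∪ {ω₁, ω₂, ω₄, ω₅}
  [12 total]
Iteration 2. New:
  {ω₃}  = S∖{ω₁, ω₂, ω₄, ω₅, ω₆}
  {ω₂, ω₃}  = S∖{ω₁, ω₄, ω₅, ω₆}
  {ω₁, ω₂, ω₃, ω₄}  = {ω₂, ω₃, ω₄} ∪ {ω₁, ω₂, ω₃}
  {ω₁, ω₂, ω₃, ω₆}  = {ω₁, ω₂, ω₃} ∪ {ω₆}
  {ω₁, ω₃, ω₅, ω₆}  = {ω₁, ω₅, ω₆} ∪ {ω₃, ω₆}
  {ω₂, ω₃, ω₄, ω₆}  = {ω₂, ω₃, ω₄} ∪ {ω₆}
  {ω₃, ω₄, ω₅, ω₆}  = {ω₃, ω₆} ∪ {ω₄, ω₅, ω₆}
  {ω₁, ω₂, ω₃, ω₅, ω₆}  = {ω₁, ω₂, ω₃} ∪ {ω₁, ω₅, ω₆}
  {ω₁, ω₃, ω₄, ω₅, ω₆}  = {ω₁, ω₄, ω₅, ω₆} ∪ {ω₃, ω₆}
  {ω₂, ω₃, ω₄, ω₅, ω₆}  = {ω₂, ω₃, ω₄} ∪ {ω₄, ω₅, ω₆}
  [22 total]
Iteration 3: 10 new —
  {ω₁}  = S∖{ω₂, ω₃, ω₄, ω₅, ω₆}
  {ω₂}  = S∖{ω₁, ω₃, ω₄, ω₅, ω₆}
  {ω₄}  = S∖{ω₁, ω₂, ω₃, ω₅, ω₆}
  {ω₁, ω₂}  = S∖{ω₃, ω₄, ω₅, ω₆}
  {ω₁, ω₅}  = S∖{ω₂, ω₃, ω₄, ω₆}
  {ω₂, ω₄}  = S∖{ω₁, ω₃, ω₅, ω₆}
  {ω₄, ω₅}  = S∖{ω₁, ω₂, ω₃, ω₆}
  {ω₅, ω₆}  = S∖{ω₁, ω₂, ω₃, ω₄}
  {ω₂, ω₃, ω₆}  = {ω₆} ∪ {ω₂, ω₃}
  {ω₁, ω₂, ω₃, ω₄, ω₆}  = {ω₂, ω₃, ω₄} ∪ {ω₁, ω₂, ω₃, ω₆}
  [32 total]
Iteration 4: +24 →
  {ω₅}  = S∖{ω₁, ω₂, ω₃, ω₄, ω₆}
  {ω₁, ω₃}  = {ω₁} ∪ {ω₃}
  {ω₁, ω₄}  = {ω₁} ∪ {ω₄}
  {ω₁, ω₆}  = {ω₁} ∪ {ω₆}
  {ω₂, ω₆}  = {ω₂} ∪ {ω₆}
  {ω₃, ω₄}  = {ω₃} ∪ {ω₄}
  {ω₄, ω₆}  = {ω₆} ∪ {ω₄}
  {ω₁, ω₂, ω₄}  = {ω₁, ω₂} ∪ {ω₄}
  {ω₁, ω₂, ω₅}  = {ω₁, ω₂} ∪ {ω₁, ω₅}
  {ω₁, ω₂, ω₆}  = {ω₁, ω₂} ∪ {ω₆}
  {ω₁, ω₃, ω₅}  = {ω₃} ∪ {ω₁, ω₅}
  {ω₁, ω₃, ω₆}  = {ω₁} ∪ {ω₃, ω₆}
  {ω₁, ω₄, ω₅}  = S∖{ω₂, ω₃, ω₆}
  {ω₂, ω₄, ω₅}  = {ω₂} ∪ {ω₄, ω₅}
  {ω₂, ω₄, ω₆}  = {ω₆} ∪ {ω₂, ω₄}
  {ω₂, ω₅, ω₆}  = {ω₅, ω₆} ∪ {ω₂}
  {ω₃, ω₄, ω₅}  = {ω₄, ω₅} ∪ {ω₃}
  {ω₃, ω₄, ω₆}  = {ω₃, ω₆} ∪ {ω₄}
  {ω₃, ω₅, ω₆}  = {ω₅, ω₆} ∪ {ω₃}
  {ω₁, ω₂, ω₃, ω₅}  = {ω₁, ω₂, ω₃} ∪ {ω₁, ω₅}
  {ω₁, ω₂, ω₅, ω₆}  = {ω₅, ω₆} ∪ {ω₁, ω₂}
  {ω₂, ω₃, ω₄, ω₅}  = {ω₄, ω₅} ∪ {ω₂, ω₃}
  {ω₂, ω₃, ω₅, ω₆}  = {ω₅, ω₆} ∪ {ω₂, ω₃, ω₆}
  {ω₂, ω₄, ω₅, ω₆}  = {ω₅, ω₆} ∪ {ω₂, ω₄}
  [56 total]
Iteration 5 (8 new):
  {ω₂, ω₅}  = {ω₂} ∪ {ω₅}
  {ω₃, ω₅}  = {ω₅} ∪ {ω₃}
  {ω₁, ω₃, ω₄}  = S∖{ω₂, ω₅, ω₆}
  {ω₁, ω₄, ω₆}  = {ω₁, ω₆} ∪ {ω₁, ω₄}
  {ω₂, ω₃, ω₅}  = {ω₅} ∪ {ω₂, ω₃}
  {ω₁, ω₂, ω₄, ω₆}  = {ω₂, ω₄, ω₆} ∪ {ω₁, ω₆}
  {ω₁, ω₃, ω₄, ω₅}  = S∖{ω₂, ω₆}
  {ω₁, ω₃, ω₄, ω₆}  = {ω₃, ω₄} ∪ {ω₁, ω₃, ω₆}
  [64 total]
Iteration 6: closed — nothing new.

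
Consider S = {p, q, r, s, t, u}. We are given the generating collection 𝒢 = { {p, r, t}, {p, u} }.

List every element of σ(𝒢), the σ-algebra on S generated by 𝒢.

Answer: σ(𝒢) = { {}, {p}, {u}, {p, u}, {q, s}, {r, t}, {p, q, s}, {p, r, t}, {q, s, u}, {r, t, u}, {p, q, s, u}, {p, r, t, u}, {q, r, s, t}, {p, q, r, s, t}, {q, r, s, t, u}, S }

Trace:
Seed the family with 𝒢 together with ∅ and S: { {}, {p, u}, {p, r, t}, S }.
Pass 1: +3 →
  {q, s, u}  = ᶜ of {p, r, t}
  {p, r, t, u}  = {p, r, t} ∪ {p, u}
  {q, r, s, t}  = ᶜ of {p, u}
Pass 2 adds 4:
  {q, s}  = ᶜ of {p, r, t, u}
  {p, q, s, u}  = {q, s, u} ∪ {p, u}
  {p, q, r, s, t}  = {p, r, t} ∪ {q, r, s, t}
  {q, r, s, t, u}  = {q, s, u} ∪ {q, r, s, t}
Pass 3 adds 3:
  {p}  = ᶜ of {q, r, s, t, u}
  {u}  = ᶜ of {p, q, r, s, t}
  {r, t}  = ᶜ of {p, q, s, u}
Pass 4: +2 →
  {p, q, s}  = {q, s} ∪ {p}
  {r, t, u}  = {r, t} ∪ {u}
Pass 5: stable.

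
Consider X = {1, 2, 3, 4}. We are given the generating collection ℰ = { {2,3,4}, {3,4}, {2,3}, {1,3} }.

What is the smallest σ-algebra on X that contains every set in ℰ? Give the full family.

Seed the family with ℰ together with ∅ and X: { {}, {1,3}, {2,3}, {3,4}, {2,3,4}, X }.
Pass 1. New:
  {1}  = complement {2,3,4}
  {1,2}  = complement {3,4}
  {1,4}  = complement {2,3}
  {2,4}  = complement {1,3}
  {1,2,3}  = {2,3} ∪ {1,3}
  {1,3,4}  = {3,4} ∪ {1,3}
  (now 12)
Pass 2: +3 →
  {2}  = complement {1,3,4}
  {4}  = complement {1,2,3}
  {1,2,4}  = {1,2} ∪ {1,4}
  (now 15)
Pass 3. New:
  {3}  = complement {1,2,4}
  (now 16)
Pass 4: no new sets; the family is a σ-algebra.

σ(ℰ) = { {}, {1}, {2}, {3}, {4}, {1,2}, {1,3}, {1,4}, {2,3}, {2,4}, {3,4}, {1,2,3}, {1,2,4}, {1,3,4}, {2,3,4}, X }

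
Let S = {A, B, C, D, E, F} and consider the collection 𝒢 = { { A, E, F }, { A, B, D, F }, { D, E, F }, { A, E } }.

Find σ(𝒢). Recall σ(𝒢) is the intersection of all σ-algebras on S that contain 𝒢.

σ(𝒢) = { {}, { A }, { B }, { C }, { D }, { E }, { F }, { A, B }, { A, C }, { A, D }, { A, E }, { A, F }, { B, C }, { B, D }, { B, E }, { B, F }, { C, D }, { C, E }, { C, F }, { D, E }, { D, F }, { E, F }, { A, B, C }, { A, B, D }, { A, B, E }, { A, B, F }, { A, C, D }, { A, C, E }, { A, C, F }, { A, D, E }, { A, D, F }, { A, E, F }, { B, C, D }, { B, C, E }, { B, C, F }, { B, D, E }, { B, D, F }, { B, E, F }, { C, D, E }, { C, D, F }, { C, E, F }, { D, E, F }, { A, B, C, D }, { A, B, C, E }, { A, B, C, F }, { A, B, D, E }, { A, B, D, F }, { A, B, E, F }, { A, C, D, E }, { A, C, D, F }, { A, C, E, F }, { A, D, E, F }, { B, C, D, E }, { B, C, D, F }, { B, C, E, F }, { B, D, E, F }, { C, D, E, F }, { A, B, C, D, E }, { A, B, C, D, F }, { A, B, C, E, F }, { A, B, D, E, F }, { A, C, D, E, F }, { B, C, D, E, F }, S }

Check:
Seed the family with 𝒢 together with ∅ and S: { {}, { A, E }, { A, E, F }, { D, E, F }, { A, B, D, F }, S }.
Pass 1. New:
  { C, E }  = { A, B, D, F }ᶜ
  { A, B, C }  = { D, E, F }ᶜ
  { B, C, D }  = { A, E, F }ᶜ
  { A, D, E, F }  = { A, E, F } ∪ { D, E, F }
  { B, C, D, F }  = { A, E }ᶜ
  { A, B, D, E, F }  = { A, B, D, F } ∪ { A, E, F }
Pass 2: 13 new —
  { C }  = { A, B, D, E, F }ᶜ
  { B, C }  = { A, D, E, F }ᶜ
  { A, C, E }  = { A, E } ∪ { C, E }
  { A, B, C, D }  = { B, C, D } ∪ { A, B, C }
  { A, B, C, E }  = { A, B, C } ∪ { A, E }
  { A, C, E, F }  = { A, E, F } ∪ { C, E }
  { B, C, D, E }  = { B, C, D } ∪ { C, E }
  { C, D, E, F }  = { C, E } ∪ { D, E, F }
  { A, B, C, D, E }  = { B, C, D } ∪ { A, E }
  { A, B, C, D, F }  = { A, B, D, F } ∪ { B, C, D }
  { A, B, C, E, F }  = { A, B, C } ∪ { A, E, F }
  { A, C, D, E, F }  = { A, D, E, F } ∪ { C, E }
  { B, C, D, E, F }  = { B, C, D } ∪ { D, E, F }
Pass 3: +12 →
  { A }  = { B, C, D, E, F }ᶜ
  { B }  = { A, C, D, E, F }ᶜ
  { D }  = { A, B, C, E, F }ᶜ
  { E }  = { A, B, C, D, F }ᶜ
  { F }  = { A, B, C, D, E }ᶜ
  { A, B }  = { C, D, E, F }ᶜ
  { A, F }  = { B, C, D, E }ᶜ
  { B, D }  = { A, C, E, F }ᶜ
  { D, F }  = { A, B, C, E }ᶜ
  { E, F }  = { A, B, C, D }ᶜ
  { B, C, E }  = { C, E } ∪ { B, C }
  { B, D, F }  = { A, C, E }ᶜ
Pass 4 adds 25:
  { A, C }  = { A } ∪ { C }
  { A, D }  = { A } ∪ { D }
  { B, E }  = { B } ∪ { E }
  { B, F }  = { B } ∪ { F }
  { C, D }  = { C } ∪ { D }
  { C, F }  = { F } ∪ { C }
  { D, E }  = { E } ∪ { D }
  { A, B, D }  = { A, B } ∪ { D }
  { A, B, E }  = { A, B } ∪ { E }
  { A, B, F }  = { A, B } ∪ { A, F }
  { A, C, F }  = { A, F } ∪ { C }
  { A, D, E }  = { A, E } ∪ { D }
  { A, D, F }  = { B, C, E }ᶜ
  { B, C, F }  = { F } ∪ { B, C }
  { B, D, E }  = { E } ∪ { B, D }
  { B, E, F }  = { E, F } ∪ { B }
  { C, D, E }  = { C, E } ∪ { D }
  { C, D, F }  = { C } ∪ { D, F }
  { C, E, F }  = { E, F } ∪ { C }
  { A, B, C, F }  = { A, B, C } ∪ { A, F }
  { A, B, D, E }  = { A, E } ∪ { B, D }
  { A, B, E, F }  = { E, F } ∪ { A, B }
  { A, C, D, E }  = { A, C, E } ∪ { D }
  { B, C, E, F }  = { E, F } ∪ { B, C, E }
  { B, D, E, F }  = { B, D, F } ∪ { E, F }
Pass 5: 2 new —
  { A, C, D }  = { B, E, F }ᶜ
  { A, C, D, F }  = { B, E }ᶜ
Pass 6: closed — nothing new.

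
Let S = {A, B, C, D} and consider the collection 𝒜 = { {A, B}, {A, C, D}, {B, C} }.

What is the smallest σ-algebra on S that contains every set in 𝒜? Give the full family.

σ(𝒜) (16 sets): { {}, {A}, {B}, {C}, {D}, {A, B}, {A, C}, {A, D}, {B, C}, {B, D}, {C, D}, {A, B, C}, {A, B, D}, {A, C, D}, {B, C, D}, S }

Derivation:
Begin from { {}, {A, B}, {B, C}, {A, C, D}, S } (that is, 𝒜 plus ∅ and S).
Pass 1 (4 new):
  {B}  = {A, C, D}ᶜ
  {A, D}  = {B, C}ᶜ
  {C, D}  = {A, B}ᶜ
  {A, B, C}  = {B, C} ∪ {A, B}
  — 9 sets.
Pass 2 (3 new):
  {D}  = {A, B, C}ᶜ
  {A, B, D}  = {A, B} ∪ {A, D}
  {B, C, D}  = {C, D} ∪ {B}
  — 12 sets.
Pass 3: 3 new —
  {A}  = {B, C, D}ᶜ
  {C}  = {A, B, D}ᶜ
  {B, D}  = {D} ∪ {B}
  — 15 sets.
Pass 4: +1 →
  {A, C}  = {B, D}ᶜ
  — 16 sets.
Pass 5: no new sets; the family is a σ-algebra.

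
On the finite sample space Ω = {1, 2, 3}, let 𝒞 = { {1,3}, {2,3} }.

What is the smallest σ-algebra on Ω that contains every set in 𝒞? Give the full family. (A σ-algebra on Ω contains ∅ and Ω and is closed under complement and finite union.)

Answer: σ(𝒞) = { {}, {1}, {2}, {3}, {1,2}, {1,3}, {2,3}, Ω }

Working:
Begin from { {}, {1,3}, {2,3}, Ω } (that is, 𝒞 plus ∅ and Ω).
Iteration 1: 2 new —
  {1}  = ᶜ of {2,3}
  {2}  = ᶜ of {1,3}
  |family| = 6
Iteration 2: 1 new —
  {1,2}  = {2} ∪ {1}
  |family| = 7
Iteration 3: +1 →
  {3}  = ᶜ of {1,2}
  |family| = 8
After Iteration 4 the family is unchanged; done.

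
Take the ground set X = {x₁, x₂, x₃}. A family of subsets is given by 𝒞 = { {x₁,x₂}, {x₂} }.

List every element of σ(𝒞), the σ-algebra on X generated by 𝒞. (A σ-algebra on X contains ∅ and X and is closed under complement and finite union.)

σ(𝒞) = { {}, {x₁}, {x₂}, {x₃}, {x₁,x₂}, {x₁,x₃}, {x₂,x₃}, X }

Trace:
Begin from { {}, {x₂}, {x₁,x₂}, X } (that is, 𝒞 plus ∅ and X).
Step 1 adds 2:
  {x₃}  = complement {x₁,x₂}
  {x₁,x₃}  = complement {x₂}
  (now 6)
Step 2 (1 new):
  {x₂,x₃}  = {x₃} ∪ {x₂}
  (now 7)
Step 3 adds 1:
  {x₁}  = complement {x₂,x₃}
  (now 8)
Step 4: already closed under ᶜ and ∪.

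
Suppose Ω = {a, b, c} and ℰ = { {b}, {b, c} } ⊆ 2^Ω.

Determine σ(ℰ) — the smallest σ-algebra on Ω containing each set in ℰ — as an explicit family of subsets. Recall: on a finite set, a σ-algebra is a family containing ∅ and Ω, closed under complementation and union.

Answer: σ(ℰ) = { {}, {a}, {b}, {c}, {a, b}, {a, c}, {b, c}, Ω }

Trace:
Begin from { {}, {b}, {b, c}, Ω } (that is, ℰ plus ∅ and Ω).
Step 1 (2 new):
  {a}  = complement {b, c}
  {a, c}  = complement {b}
Step 2 adds 1:
  {a, b}  = {b} ∪ {a}
Step 3: 1 new —
  {c}  = complement {a, b}
Step 4: closed — nothing new.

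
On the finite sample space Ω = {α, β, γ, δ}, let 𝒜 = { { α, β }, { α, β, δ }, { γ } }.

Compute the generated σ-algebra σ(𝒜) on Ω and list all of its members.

Answer: σ(𝒜) = { ∅, { γ }, { δ }, { α, β }, { γ, δ }, { α, β, γ }, { α, β, δ }, Ω }

Check:
Initial family (5 sets): { ∅, { γ }, { α, β }, { α, β, δ }, Ω }.
Iteration 1 adds 2:
  { γ, δ }  = { α, β }ᶜ
  { α, β, γ }  = { γ } ∪ { α, β }
  (now 7)
Iteration 2 (1 new):
  { δ }  = { α, β, γ }ᶜ
  (now 8)
Iteration 3: closed — nothing new.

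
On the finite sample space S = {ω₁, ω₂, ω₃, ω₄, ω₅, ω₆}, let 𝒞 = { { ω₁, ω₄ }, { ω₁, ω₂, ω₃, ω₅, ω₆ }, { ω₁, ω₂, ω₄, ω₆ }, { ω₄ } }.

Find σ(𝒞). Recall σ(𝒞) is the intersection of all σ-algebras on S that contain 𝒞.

|σ(𝒞)| = 16.  σ(𝒞) = { {}, { ω₁ }, { ω₄ }, { ω₁, ω₄ }, { ω₂, ω₆ }, { ω₃, ω₅ }, { ω₁, ω₂, ω₆ }, { ω₁, ω₃, ω₅ }, { ω₂, ω₄, ω₆ }, { ω₃, ω₄, ω₅ }, { ω₁, ω₂, ω₄, ω₆ }, { ω₁, ω₃, ω₄, ω₅ }, { ω₂, ω₃, ω₅, ω₆ }, { ω₁, ω₂, ω₃, ω₅, ω₆ }, { ω₂, ω₃, ω₄, ω₅, ω₆ }, S }

Derivation:
Start: 𝒞 ∪ {∅, S} = { {}, { ω₄ }, { ω₁, ω₄ }, { ω₁, ω₂, ω₄, ω₆ }, { ω₁, ω₂, ω₃, ω₅, ω₆ }, S }.
Pass 1: 2 new —
  { ω₃, ω₅ }  = ᶜ of { ω₁, ω₂, ω₄, ω₆ }
  { ω₂, ω₃, ω₅, ω₆ }  = ᶜ of { ω₁, ω₄ }
  |family| = 8
Pass 2: 3 new —
  { ω₃, ω₄, ω₅ }  = { ω₄ } ∪ { ω₃, ω₅ }
  { ω₁, ω₃, ω₄, ω₅ }  = { ω₃, ω₅ } ∪ { ω₁, ω₄ }
  { ω₂, ω₃, ω₄, ω₅, ω₆ }  = { ω₄ } ∪ { ω₂, ω₃, ω₅, ω₆ }
  |family| = 11
Pass 3 adds 3:
  { ω₁ }  = ᶜ of { ω₂, ω₃, ω₄, ω₅, ω₆ }
  { ω₂, ω₆ }  = ᶜ of { ω₁, ω₃, ω₄, ω₅ }
  { ω₁, ω₂, ω₆ }  = ᶜ of { ω₃, ω₄, ω₅ }
  |family| = 14
Pass 4: 2 new —
  { ω₁, ω₃, ω₅ }  = { ω₁ } ∪ { ω₃, ω₅ }
  { ω₂, ω₄, ω₆ }  = { ω₄ } ∪ { ω₂, ω₆ }
  |family| = 16
Pass 5: already closed under ᶜ and ∪.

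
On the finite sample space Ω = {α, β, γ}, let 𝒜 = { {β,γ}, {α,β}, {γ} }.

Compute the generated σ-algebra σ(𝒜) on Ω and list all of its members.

σ(𝒜) = { {}, {α}, {β}, {γ}, {α,β}, {α,γ}, {β,γ}, Ω }

Derivation:
Start: 𝒜 ∪ {∅, Ω} = { {}, {γ}, {α,β}, {β,γ}, Ω }.
Round 1: 1 new —
  {α}  = Ω∖{β,γ}
  (now 6)
Round 2 (1 new):
  {α,γ}  = {γ} ∪ {α}
  (now 7)
Round 3. New:
  {β}  = Ω∖{α,γ}
  (now 8)
Round 4: closed — nothing new.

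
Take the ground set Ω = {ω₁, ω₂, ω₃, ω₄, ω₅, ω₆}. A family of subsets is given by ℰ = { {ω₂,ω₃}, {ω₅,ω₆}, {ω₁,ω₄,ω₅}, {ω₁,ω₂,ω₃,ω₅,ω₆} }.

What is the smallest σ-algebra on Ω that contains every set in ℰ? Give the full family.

Answer: σ(ℰ) = { ∅, {ω₁}, {ω₄}, {ω₅}, {ω₆}, {ω₁,ω₄}, {ω₁,ω₅}, {ω₁,ω₆}, {ω₂,ω₃}, {ω₄,ω₅}, {ω₄,ω₆}, {ω₅,ω₆}, {ω₁,ω₂,ω₃}, {ω₁,ω₄,ω₅}, {ω₁,ω₄,ω₆}, {ω₁,ω₅,ω₆}, {ω₂,ω₃,ω₄}, {ω₂,ω₃,ω₅}, {ω₂,ω₃,ω₆}, {ω₄,ω₅,ω₆}, {ω₁,ω₂,ω₃,ω₄}, {ω₁,ω₂,ω₃,ω₅}, {ω₁,ω₂,ω₃,ω₆}, {ω₁,ω₄,ω₅,ω₆}, {ω₂,ω₃,ω₄,ω₅}, {ω₂,ω₃,ω₄,ω₆}, {ω₂,ω₃,ω₅,ω₆}, {ω₁,ω₂,ω₃,ω₄,ω₅}, {ω₁,ω₂,ω₃,ω₄,ω₆}, {ω₁,ω₂,ω₃,ω₅,ω₆}, {ω₂,ω₃,ω₄,ω₅,ω₆}, Ω }

Trace:
Seed the family with ℰ together with ∅ and Ω: { ∅, {ω₂,ω₃}, {ω₅,ω₆}, {ω₁,ω₄,ω₅}, {ω₁,ω₂,ω₃,ω₅,ω₆}, Ω }.
Iteration 1: +6 →
  {ω₄}  = ᶜ of {ω₁,ω₂,ω₃,ω₅,ω₆}
  {ω₂,ω₃,ω₆}  = ᶜ of {ω₁,ω₄,ω₅}
  {ω₁,ω₂,ω₃,ω₄}  = ᶜ of {ω₅,ω₆}
  {ω₁,ω₄,ω₅,ω₆}  = ᶜ of {ω₂,ω₃}
  {ω₂,ω₃,ω₅,ω₆}  = {ω₂,ω₃} ∪ {ω₅,ω₆}
  {ω₁,ω₂,ω₃,ω₄,ω₅}  = {ω₁,ω₄,ω₅} ∪ {ω₂,ω₃}
  [12 total]
Iteration 2. New:
  {ω₆}  = ᶜ of {ω₁,ω₂,ω₃,ω₄,ω₅}
  {ω₁,ω₄}  = ᶜ of {ω₂,ω₃,ω₅,ω₆}
  {ω₂,ω₃,ω₄}  = {ω₂,ω₃} ∪ {ω₄}
  {ω₄,ω₅,ω₆}  = {ω₅,ω₆} ∪ {ω₄}
  {ω₂,ω₃,ω₄,ω₆}  = {ω₂,ω₃,ω₆} ∪ {ω₄}
  {ω₁,ω₂,ω₃,ω₄,ω₆}  = {ω₂,ω₃,ω₆} ∪ {ω₁,ω₂,ω₃,ω₄}
  {ω₂,ω₃,ω₄,ω₅,ω₆}  = {ω₄} ∪ {ω₂,ω₃,ω₅,ω₆}
  [19 total]
Iteration 3: +7 →
  {ω₁}  = ᶜ of {ω₂,ω₃,ω₄,ω₅,ω₆}
  {ω₅}  = ᶜ of {ω₁,ω₂,ω₃,ω₄,ω₆}
  {ω₁,ω₅}  = ᶜ of {ω₂,ω₃,ω₄,ω₆}
  {ω₄,ω₆}  = {ω₆} ∪ {ω₄}
  {ω₁,ω₂,ω₃}  = ᶜ of {ω₄,ω₅,ω₆}
  {ω₁,ω₄,ω₆}  = {ω₁,ω₄} ∪ {ω₆}
  {ω₁,ω₅,ω₆}  = ᶜ of {ω₂,ω₃,ω₄}
  [26 total]
Iteration 4: 6 new —
  {ω₁,ω₆}  = {ω₁} ∪ {ω₆}
  {ω₄,ω₅}  = {ω₅} ∪ {ω₄}
  {ω₂,ω₃,ω₅}  = ᶜ of {ω₁,ω₄,ω₆}
  {ω₁,ω₂,ω₃,ω₅}  = ᶜ of {ω₄,ω₆}
  {ω₁,ω₂,ω₃,ω₆}  = {ω₁,ω₂,ω₃} ∪ {ω₂,ω₃,ω₆}
  {ω₂,ω₃,ω₄,ω₅}  = {ω₅} ∪ {ω₂,ω₃,ω₄}
  [32 total]
After Iteration 5 the family is unchanged; done.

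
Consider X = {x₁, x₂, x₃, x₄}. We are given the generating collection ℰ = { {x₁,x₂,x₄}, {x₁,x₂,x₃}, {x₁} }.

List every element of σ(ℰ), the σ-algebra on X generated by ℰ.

Begin from { ∅, {x₁}, {x₁,x₂,x₃}, {x₁,x₂,x₄}, X } (that is, ℰ plus ∅ and X).
Pass 1 (3 new):
  {x₃}  = X∖{x₁,x₂,x₄}
  {x₄}  = X∖{x₁,x₂,x₃}
  {x₂,x₃,x₄}  = X∖{x₁}
Pass 2: +3 →
  {x₁,x₃}  = {x₃} ∪ {x₁}
  {x₁,x₄}  = {x₄} ∪ {x₁}
  {x₃,x₄}  = {x₄} ∪ {x₃}
Pass 3 adds 4:
  {x₁,x₂}  = X∖{x₃,x₄}
  {x₂,x₃}  = X∖{x₁,x₄}
  {x₂,x₄}  = X∖{x₁,x₃}
  {x₁,x₃,x₄}  = {x₃} ∪ {x₁,x₄}
Pass 4: +1 →
  {x₂}  = X∖{x₁,x₃,x₄}
Pass 5 adds nothing — fixpoint reached.

|σ(ℰ)| = 16.  σ(ℰ) = { ∅, {x₁}, {x₂}, {x₃}, {x₄}, {x₁,x₂}, {x₁,x₃}, {x₁,x₄}, {x₂,x₃}, {x₂,x₄}, {x₃,x₄}, {x₁,x₂,x₃}, {x₁,x₂,x₄}, {x₁,x₃,x₄}, {x₂,x₃,x₄}, X }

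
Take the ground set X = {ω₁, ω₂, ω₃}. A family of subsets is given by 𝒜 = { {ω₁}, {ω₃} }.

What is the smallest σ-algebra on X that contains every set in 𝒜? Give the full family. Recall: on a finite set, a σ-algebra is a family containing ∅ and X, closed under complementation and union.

σ(𝒜) = { ∅, {ω₁}, {ω₂}, {ω₃}, {ω₁, ω₂}, {ω₁, ω₃}, {ω₂, ω₃}, X }

Derivation:
Begin from { ∅, {ω₁}, {ω₃}, X } (that is, 𝒜 plus ∅ and X).
Step 1: 3 new —
  {ω₁, ω₂}  = X∖{ω₃}
  {ω₁, ω₃}  = {ω₃} ∪ {ω₁}
  {ω₂, ω₃}  = X∖{ω₁}
  |family| = 7
Step 2 (1 new):
  {ω₂}  = X∖{ω₁, ω₃}
  |family| = 8
Step 3: stable.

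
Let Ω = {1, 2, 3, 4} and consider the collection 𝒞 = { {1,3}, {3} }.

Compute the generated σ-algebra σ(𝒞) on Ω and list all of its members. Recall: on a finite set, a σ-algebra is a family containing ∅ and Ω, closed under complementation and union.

|σ(𝒞)| = 8.  σ(𝒞) = { ∅, {1}, {3}, {1,3}, {2,4}, {1,2,4}, {2,3,4}, Ω }

Trace:
Initial family (4 sets): { ∅, {3}, {1,3}, Ω }.
Round 1. New:
  {2,4}  = complement {1,3}
  {1,2,4}  = complement {3}
  — 6 sets.
Round 2: 1 new —
  {2,3,4}  = {3} ∪ {2,4}
  — 7 sets.
Round 3: +1 →
  {1}  = complement {2,3,4}
  — 8 sets.
Round 4: already closed under ᶜ and ∪.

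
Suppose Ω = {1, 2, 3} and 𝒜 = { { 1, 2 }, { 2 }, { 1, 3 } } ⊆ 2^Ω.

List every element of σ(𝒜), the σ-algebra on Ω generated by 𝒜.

σ(𝒜) = { {}, { 1 }, { 2 }, { 3 }, { 1, 2 }, { 1, 3 }, { 2, 3 }, Ω }

Derivation:
Start: 𝒜 ∪ {∅, Ω} = { {}, { 2 }, { 1, 2 }, { 1, 3 }, Ω }.
Pass 1 (1 new):
  { 3 }  = complement { 1, 2 }
  (now 6)
Pass 2. New:
  { 2, 3 }  = { 3 } ∪ { 2 }
  (now 7)
Pass 3. New:
  { 1 }  = complement { 2, 3 }
  (now 8)
Pass 4 adds nothing — fixpoint reached.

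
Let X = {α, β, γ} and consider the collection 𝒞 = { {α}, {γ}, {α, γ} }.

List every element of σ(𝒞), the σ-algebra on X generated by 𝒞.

Begin from { {}, {α}, {γ}, {α, γ}, X } (that is, 𝒞 plus ∅ and X).
Iteration 1 (3 new):
  {β}  = ᶜ of {α, γ}
  {α, β}  = ᶜ of {γ}
  {β, γ}  = ᶜ of {α}
  [8 total]
Iteration 2: closed — nothing new.

Therefore σ(𝒞) = { {}, {α}, {β}, {γ}, {α, β}, {α, γ}, {β, γ}, X } (|σ(𝒞)| = 8).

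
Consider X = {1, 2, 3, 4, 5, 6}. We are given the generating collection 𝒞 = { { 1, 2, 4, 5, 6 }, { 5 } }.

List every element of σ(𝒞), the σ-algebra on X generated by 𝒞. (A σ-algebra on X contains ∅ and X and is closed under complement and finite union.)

|σ(𝒞)| = 8.  σ(𝒞) = { {}, { 3 }, { 5 }, { 3, 5 }, { 1, 2, 4, 6 }, { 1, 2, 3, 4, 6 }, { 1, 2, 4, 5, 6 }, X }

Check:
Take S₀ = 𝒞 ∪ {∅, X} = { {}, { 5 }, { 1, 2, 4, 5, 6 }, X }.
Pass 1 adds 2:
  { 3 }  = { 1, 2, 4, 5, 6 }ᶜ
  { 1, 2, 3, 4, 6 }  = { 5 }ᶜ
  |family| = 6
Pass 2. New:
  { 3, 5 }  = { 3 } ∪ { 5 }
  |family| = 7
Pass 3: 1 new —
  { 1, 2, 4, 6 }  = { 3, 5 }ᶜ
  |family| = 8
Pass 4: already closed under ᶜ and ∪.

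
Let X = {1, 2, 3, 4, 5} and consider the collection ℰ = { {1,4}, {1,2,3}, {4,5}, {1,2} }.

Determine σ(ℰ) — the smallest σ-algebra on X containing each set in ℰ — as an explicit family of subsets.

|σ(ℰ)| = 32.  σ(ℰ) = { ∅, {1}, {2}, {3}, {4}, {5}, {1,2}, {1,3}, {1,4}, {1,5}, {2,3}, {2,4}, {2,5}, {3,4}, {3,5}, {4,5}, {1,2,3}, {1,2,4}, {1,2,5}, {1,3,4}, {1,3,5}, {1,4,5}, {2,3,4}, {2,3,5}, {2,4,5}, {3,4,5}, {1,2,3,4}, {1,2,3,5}, {1,2,4,5}, {1,3,4,5}, {2,3,4,5}, X }

Working:
Start: ℰ ∪ {∅, X} = { ∅, {1,2}, {1,4}, {4,5}, {1,2,3}, X }.
Pass 1. New:
  {1,2,4}  = {1,4} ∪ {1,2}
  {1,4,5}  = {4,5} ∪ {1,4}
  {2,3,5}  = complement {1,4}
  {3,4,5}  = complement {1,2}
  {1,2,3,4}  = {1,2,3} ∪ {1,4}
  {1,2,4,5}  = {4,5} ∪ {1,2}
Pass 2. New:
  {3}  = complement {1,2,4,5}
  {5}  = complement {1,2,3,4}
  {2,3}  = complement {1,4,5}
  {3,5}  = complement {1,2,4}
  {1,2,3,5}  = {1,2,3} ∪ {2,3,5}
  {1,3,4,5}  = {1,4,5} ∪ {3,4,5}
  {2,3,4,5}  = {3,4,5} ∪ {2,3,5}
Pass 3. New:
  {1}  = complement {2,3,4,5}
  {2}  = complement {1,3,4,5}
  {4}  = complement {1,2,3,5}
  {1,2,5}  = {1,2} ∪ {5}
  {1,3,4}  = {1,4} ∪ {3}
Pass 4: +8 →
  {1,3}  = {3} ∪ {1}
  {1,5}  = {5} ∪ {1}
  {2,4}  = {2} ∪ {4}
  {2,5}  = complement {1,3,4}
  {3,4}  = complement {1,2,5}
  {1,3,5}  = {3,5} ∪ {1}
  {2,3,4}  = {2,3} ∪ {4}
  {2,4,5}  = {2} ∪ {4,5}
Pass 5: no new sets; the family is a σ-algebra.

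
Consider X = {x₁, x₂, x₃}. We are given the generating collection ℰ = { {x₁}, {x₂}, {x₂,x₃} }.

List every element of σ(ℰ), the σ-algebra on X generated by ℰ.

Start: ℰ ∪ {∅, X} = { {}, {x₁}, {x₂}, {x₂,x₃}, X }.
Pass 1 adds 2:
  {x₁,x₂}  = {x₂} ∪ {x₁}
  {x₁,x₃}  = ᶜ of {x₂}
  |family| = 7
Pass 2: 1 new —
  {x₃}  = ᶜ of {x₁,x₂}
  |family| = 8
Pass 3: stable.

Hence σ(ℰ) has 8 members: { {}, {x₁}, {x₂}, {x₃}, {x₁,x₂}, {x₁,x₃}, {x₂,x₃}, X }.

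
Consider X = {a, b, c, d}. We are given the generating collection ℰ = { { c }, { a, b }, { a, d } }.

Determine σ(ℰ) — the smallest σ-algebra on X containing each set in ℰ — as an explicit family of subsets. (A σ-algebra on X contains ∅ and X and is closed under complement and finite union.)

Seed the family with ℰ together with ∅ and X: { {  }, { c }, { a, b }, { a, d }, X }.
Iteration 1 (5 new):
  { b, c }  = ᶜ of { a, d }
  { c, d }  = ᶜ of { a, b }
  { a, b, c }  = { c } ∪ { a, b }
  { a, b, d }  = ᶜ of { c }
  { a, c, d }  = { c } ∪ { a, d }
  [10 total]
Iteration 2: +3 →
  { b }  = ᶜ of { a, c, d }
  { d }  = ᶜ of { a, b, c }
  { b, c, d }  = { c, d } ∪ { b, c }
  [13 total]
Iteration 3 adds 2:
  { a }  = ᶜ of { b, c, d }
  { b, d }  = { d } ∪ { b }
  [15 total]
Iteration 4. New:
  { a, c }  = ᶜ of { b, d }
  [16 total]
Iteration 5: closed — nothing new.

|σ(ℰ)| = 16.  σ(ℰ) = { {  }, { a }, { b }, { c }, { d }, { a, b }, { a, c }, { a, d }, { b, c }, { b, d }, { c, d }, { a, b, c }, { a, b, d }, { a, c, d }, { b, c, d }, X }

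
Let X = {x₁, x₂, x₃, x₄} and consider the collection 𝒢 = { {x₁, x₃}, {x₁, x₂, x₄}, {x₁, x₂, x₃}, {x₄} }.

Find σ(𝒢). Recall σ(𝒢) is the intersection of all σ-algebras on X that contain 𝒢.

Answer: σ(𝒢) = { {}, {x₁}, {x₂}, {x₃}, {x₄}, {x₁, x₂}, {x₁, x₃}, {x₁, x₄}, {x₂, x₃}, {x₂, x₄}, {x₃, x₄}, {x₁, x₂, x₃}, {x₁, x₂, x₄}, {x₁, x₃, x₄}, {x₂, x₃, x₄}, X }

Derivation:
Seed the family with 𝒢 together with ∅ and X: { {}, {x₄}, {x₁, x₃}, {x₁, x₂, x₃}, {x₁, x₂, x₄}, X }.
Pass 1: 3 new —
  {x₃}  = X∖{x₁, x₂, x₄}
  {x₂, x₄}  = X∖{x₁, x₃}
  {x₁, x₃, x₄}  = {x₁, x₃} ∪ {x₄}
  — 9 sets.
Pass 2: +3 →
  {x₂}  = X∖{x₁, x₃, x₄}
  {x₃, x₄}  = {x₃} ∪ {x₄}
  {x₂, x₃, x₄}  = {x₃} ∪ {x₂, x₄}
  — 12 sets.
Pass 3: 3 new —
  {x₁}  = X∖{x₂, x₃, x₄}
  {x₁, x₂}  = X∖{x₃, x₄}
  {x₂, x₃}  = {x₃} ∪ {x₂}
  — 15 sets.
Pass 4: 1 new —
  {x₁, x₄}  = X∖{x₂, x₃}
  — 16 sets.
After Pass 5 the family is unchanged; done.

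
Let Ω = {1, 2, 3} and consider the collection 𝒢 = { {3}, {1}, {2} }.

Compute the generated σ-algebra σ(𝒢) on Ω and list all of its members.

σ(𝒢) (8 sets): { {}, {1}, {2}, {3}, {1,2}, {1,3}, {2,3}, Ω }

Working:
Take S₀ = 𝒢 ∪ {∅, Ω} = { {}, {1}, {2}, {3}, Ω }.
Pass 1 adds 3:
  {1,2}  = Ω∖{3}
  {1,3}  = Ω∖{2}
  {2,3}  = Ω∖{1}
  (now 8)
Pass 2 adds nothing — fixpoint reached.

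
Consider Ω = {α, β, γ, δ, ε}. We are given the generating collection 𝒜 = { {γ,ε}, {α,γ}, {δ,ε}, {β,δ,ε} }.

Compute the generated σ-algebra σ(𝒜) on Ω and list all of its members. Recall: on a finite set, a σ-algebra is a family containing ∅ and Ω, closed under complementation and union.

σ(𝒜) (32 sets): { ∅, {α}, {β}, {γ}, {δ}, {ε}, {α,β}, {α,γ}, {α,δ}, {α,ε}, {β,γ}, {β,δ}, {β,ε}, {γ,δ}, {γ,ε}, {δ,ε}, {α,β,γ}, {α,β,δ}, {α,β,ε}, {α,γ,δ}, {α,γ,ε}, {α,δ,ε}, {β,γ,δ}, {β,γ,ε}, {β,δ,ε}, {γ,δ,ε}, {α,β,γ,δ}, {α,β,γ,ε}, {α,β,δ,ε}, {α,γ,δ,ε}, {β,γ,δ,ε}, Ω }

Derivation:
Seed the family with 𝒜 together with ∅ and Ω: { ∅, {α,γ}, {γ,ε}, {δ,ε}, {β,δ,ε}, Ω }.
Step 1 adds 6:
  {α,β,γ}  = complement {δ,ε}
  {α,β,δ}  = complement {γ,ε}
  {α,γ,ε}  = {α,γ} ∪ {γ,ε}
  {γ,δ,ε}  = {δ,ε} ∪ {γ,ε}
  {α,γ,δ,ε}  = {δ,ε} ∪ {α,γ}
  {β,γ,δ,ε}  = {γ,ε} ∪ {β,δ,ε}
  |family| = 12
Step 2: +7 →
  {α}  = complement {β,γ,δ,ε}
  {β}  = complement {α,γ,δ,ε}
  {α,β}  = complement {γ,δ,ε}
  {β,δ}  = complement {α,γ,ε}
  {α,β,γ,δ}  = {α,β,γ} ∪ {α,β,δ}
  {α,β,γ,ε}  = {α,β,γ} ∪ {α,γ,ε}
  {α,β,δ,ε}  = {α,β,δ} ∪ {δ,ε}
  |family| = 19
Step 3: 5 new —
  {γ}  = complement {α,β,δ,ε}
  {δ}  = complement {α,β,γ,ε}
  {ε}  = complement {α,β,γ,δ}
  {α,δ,ε}  = {δ,ε} ∪ {α}
  {β,γ,ε}  = {β} ∪ {γ,ε}
  |family| = 24
Step 4: 8 new —
  {α,δ}  = complement {β,γ,ε}
  {α,ε}  = {ε} ∪ {α}
  {β,γ}  = complement {α,δ,ε}
  {β,ε}  = {β} ∪ {ε}
  {γ,δ}  = {γ} ∪ {δ}
  {α,β,ε}  = {α,β} ∪ {ε}
  {α,γ,δ}  = {α,γ} ∪ {δ}
  {β,γ,δ}  = {γ} ∪ {β,δ}
  |family| = 32
Step 5: already closed under ᶜ and ∪.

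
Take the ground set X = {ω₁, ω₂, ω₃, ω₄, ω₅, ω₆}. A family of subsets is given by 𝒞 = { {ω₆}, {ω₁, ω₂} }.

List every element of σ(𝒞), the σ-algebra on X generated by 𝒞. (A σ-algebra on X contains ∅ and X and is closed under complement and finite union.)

Initial family (4 sets): { {}, {ω₆}, {ω₁, ω₂}, X }.
Step 1: +3 →
  {ω₁, ω₂, ω₆}  = {ω₁, ω₂} ∪ {ω₆}
  {ω₃, ω₄, ω₅, ω₆}  = ᶜ of {ω₁, ω₂}
  {ω₁, ω₂, ω₃, ω₄, ω₅}  = ᶜ of {ω₆}
  [7 total]
Step 2: +1 →
  {ω₃, ω₄, ω₅}  = ᶜ of {ω₁, ω₂, ω₆}
  [8 total]
Step 3: closed — nothing new.

Therefore σ(𝒞) = { {}, {ω₆}, {ω₁, ω₂}, {ω₁, ω₂, ω₆}, {ω₃, ω₄, ω₅}, {ω₃, ω₄, ω₅, ω₆}, {ω₁, ω₂, ω₃, ω₄, ω₅}, X } (|σ(𝒞)| = 8).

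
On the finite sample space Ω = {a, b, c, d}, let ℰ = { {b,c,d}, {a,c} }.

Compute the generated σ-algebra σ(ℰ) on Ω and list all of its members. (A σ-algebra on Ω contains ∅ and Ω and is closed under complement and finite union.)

Seed the family with ℰ together with ∅ and Ω: { {}, {a,c}, {b,c,d}, Ω }.
Round 1. New:
  {a}  = complement {b,c,d}
  {b,d}  = complement {a,c}
  (now 6)
Round 2 (1 new):
  {a,b,d}  = {b,d} ∪ {a}
  (now 7)
Round 3: 1 new —
  {c}  = complement {a,b,d}
  (now 8)
Round 4: closed — nothing new.

σ(ℰ) = { {}, {a}, {c}, {a,c}, {b,d}, {a,b,d}, {b,c,d}, Ω }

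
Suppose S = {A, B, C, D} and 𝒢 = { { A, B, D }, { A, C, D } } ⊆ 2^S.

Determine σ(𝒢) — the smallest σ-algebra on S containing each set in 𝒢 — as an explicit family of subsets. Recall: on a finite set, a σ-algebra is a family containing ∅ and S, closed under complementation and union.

σ(𝒢) (8 sets): { ∅, { B }, { C }, { A, D }, { B, C }, { A, B, D }, { A, C, D }, S }

Working:
Take S₀ = 𝒢 ∪ {∅, S} = { ∅, { A, B, D }, { A, C, D }, S }.
Iteration 1. New:
  { B }  = ᶜ of { A, C, D }
  { C }  = ᶜ of { A, B, D }
  — 6 sets.
Iteration 2: +1 →
  { B, C }  = { C } ∪ { B }
  — 7 sets.
Iteration 3 (1 new):
  { A, D }  = ᶜ of { B, C }
  — 8 sets.
Iteration 4: closed — nothing new.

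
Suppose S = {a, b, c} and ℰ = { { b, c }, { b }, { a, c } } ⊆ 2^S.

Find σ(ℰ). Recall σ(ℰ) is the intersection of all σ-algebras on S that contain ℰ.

σ(ℰ) (8 sets): { {  }, { a }, { b }, { c }, { a, b }, { a, c }, { b, c }, S }

Check:
Start: ℰ ∪ {∅, S} = { {  }, { b }, { a, c }, { b, c }, S }.
Iteration 1 adds 1:
  { a }  = ᶜ of { b, c }
  |family| = 6
Iteration 2. New:
  { a, b }  = { b } ∪ { a }
  |family| = 7
Iteration 3: 1 new —
  { c }  = ᶜ of { a, b }
  |family| = 8
Iteration 4: already closed under ᶜ and ∪.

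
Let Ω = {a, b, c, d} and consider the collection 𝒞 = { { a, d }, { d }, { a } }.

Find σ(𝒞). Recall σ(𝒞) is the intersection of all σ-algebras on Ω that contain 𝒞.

σ(𝒞) = { {}, { a }, { d }, { a, d }, { b, c }, { a, b, c }, { b, c, d }, Ω }

Trace:
Initial family (5 sets): { {}, { a }, { d }, { a, d }, Ω }.
Pass 1 (3 new):
  { b, c }  = ᶜ of { a, d }
  { a, b, c }  = ᶜ of { d }
  { b, c, d }  = ᶜ of { a }
  [8 total]
Pass 2: closed — nothing new.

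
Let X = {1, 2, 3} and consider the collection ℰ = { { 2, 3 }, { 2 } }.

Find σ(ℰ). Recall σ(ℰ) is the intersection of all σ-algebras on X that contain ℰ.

Start: ℰ ∪ {∅, X} = { ∅, { 2 }, { 2, 3 }, X }.
Iteration 1 (2 new):
  { 1 }  = X∖{ 2, 3 }
  { 1, 3 }  = X∖{ 2 }
  — 6 sets.
Iteration 2 (1 new):
  { 1, 2 }  = { 2 } ∪ { 1 }
  — 7 sets.
Iteration 3: 1 new —
  { 3 }  = X∖{ 1, 2 }
  — 8 sets.
Iteration 4: already closed under ᶜ and ∪.

Hence σ(ℰ) has 8 members: { ∅, { 1 }, { 2 }, { 3 }, { 1, 2 }, { 1, 3 }, { 2, 3 }, X }.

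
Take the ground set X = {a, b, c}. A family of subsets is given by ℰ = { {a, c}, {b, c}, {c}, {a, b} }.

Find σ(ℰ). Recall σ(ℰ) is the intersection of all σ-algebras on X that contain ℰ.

σ(ℰ) (8 sets): { {}, {a}, {b}, {c}, {a, b}, {a, c}, {b, c}, X }

Working:
Initial family (6 sets): { {}, {c}, {a, b}, {a, c}, {b, c}, X }.
Round 1: 2 new —
  {a}  = complement {b, c}
  {b}  = complement {a, c}
  — 8 sets.
Round 2: already closed under ᶜ and ∪.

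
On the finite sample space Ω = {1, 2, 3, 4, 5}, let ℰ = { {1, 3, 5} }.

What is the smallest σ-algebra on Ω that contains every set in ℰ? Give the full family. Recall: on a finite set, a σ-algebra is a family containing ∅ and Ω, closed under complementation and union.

σ(ℰ) (4 sets): { ∅, {2, 4}, {1, 3, 5}, Ω }

Working:
Start: ℰ ∪ {∅, Ω} = { ∅, {1, 3, 5}, Ω }.
Round 1: 1 new —
  {2, 4}  = {1, 3, 5}ᶜ
  |family| = 4
After Round 2 the family is unchanged; done.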